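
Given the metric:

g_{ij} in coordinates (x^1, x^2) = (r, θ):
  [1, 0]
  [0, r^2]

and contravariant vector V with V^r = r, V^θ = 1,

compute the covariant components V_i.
V_i = g_{ij} V^j:
V_r = (1)(r) + (0)(1) = r
V_θ = (0)(r) + (r^2)(1) = r^2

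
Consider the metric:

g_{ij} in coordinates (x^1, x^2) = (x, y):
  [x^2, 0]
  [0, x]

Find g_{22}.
With x^1 = x, x^2 = y, g_{22} = g_{yy} is the row-2, column-2 entry of the matrix.
g_{22} = x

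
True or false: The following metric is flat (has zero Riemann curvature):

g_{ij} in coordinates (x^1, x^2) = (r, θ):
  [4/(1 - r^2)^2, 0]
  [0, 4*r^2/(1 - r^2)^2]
Non-zero Christoffel symbols:
Γ^r_{r r} = 2*r/(1 - r^2)
Γ^r_{θ θ} = (r^3 + r)/(r^2 - 1)
Γ^θ_{r θ} = (-r^2 - 1)/(r^3 - r)
Ricci tensor: R_{rr} = -4/(r^2 - 1)^2, R_{rθ} = 0, R_{θθ} = -4*r^2/(r^2 - 1)^2
The Ricci tensor is non-zero, so the Riemann tensor is non-zero: not flat.
False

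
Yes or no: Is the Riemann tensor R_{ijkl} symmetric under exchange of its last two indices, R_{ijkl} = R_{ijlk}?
It is antisymmetric in the last pair: R_{ijkl} = -R_{ijlk}.
No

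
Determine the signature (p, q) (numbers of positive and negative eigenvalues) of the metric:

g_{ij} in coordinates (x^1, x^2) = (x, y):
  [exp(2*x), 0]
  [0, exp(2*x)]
The metric is diagonal, so its eigenvalues are the diagonal entries: exp(2*x), exp(2*x) (at a generic point, where coordinate-dependent entries are positive).
2 positive, 0 negative.
(2, 0) - Riemannian (positive definite)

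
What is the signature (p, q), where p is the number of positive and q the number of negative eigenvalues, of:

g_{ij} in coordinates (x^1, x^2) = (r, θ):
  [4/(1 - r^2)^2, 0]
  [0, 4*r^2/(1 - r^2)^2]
The metric is diagonal, so its eigenvalues are the diagonal entries: 4/(1 - r^2)^2, 4*r^2/(1 - r^2)^2 (at a generic point, where coordinate-dependent entries are positive).
2 positive, 0 negative.
(2, 0) - Riemannian (positive definite)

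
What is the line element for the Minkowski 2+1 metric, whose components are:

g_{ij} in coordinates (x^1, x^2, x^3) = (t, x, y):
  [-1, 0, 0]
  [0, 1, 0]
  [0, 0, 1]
ds^2 = g_{ij} dx^i dx^j; only the non-zero components contribute.
ds^2 = -dt^2 + dx^2 + dy^2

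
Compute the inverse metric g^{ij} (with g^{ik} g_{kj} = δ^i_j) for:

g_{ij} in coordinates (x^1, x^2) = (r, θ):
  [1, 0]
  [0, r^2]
The metric is diagonal, so g^{ij} is diagonal with entries 1/g_{ii}: diag(1, 1/(r^2)).
g^{ij}:
  [1, 0]
  [0, 1/r^2]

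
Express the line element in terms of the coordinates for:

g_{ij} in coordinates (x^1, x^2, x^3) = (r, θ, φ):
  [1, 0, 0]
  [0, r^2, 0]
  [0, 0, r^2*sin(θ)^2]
ds^2 = g_{ij} dx^i dx^j; only the non-zero components contribute.
ds^2 = dr^2 + r^2 dθ^2 + r^2*sin(θ)^2 dφ^2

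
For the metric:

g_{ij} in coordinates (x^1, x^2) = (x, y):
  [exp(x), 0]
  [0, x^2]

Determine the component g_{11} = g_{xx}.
With x^1 = x, x^2 = y, g_{11} = g_{xx} is the row-1, column-1 entry of the matrix.
g_{11} = exp(x)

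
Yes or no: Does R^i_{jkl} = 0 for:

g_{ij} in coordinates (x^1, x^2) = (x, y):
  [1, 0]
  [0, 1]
All metric components are constant, so every Christoffel symbol vanishes and R^i_{jkl} = 0.
Yes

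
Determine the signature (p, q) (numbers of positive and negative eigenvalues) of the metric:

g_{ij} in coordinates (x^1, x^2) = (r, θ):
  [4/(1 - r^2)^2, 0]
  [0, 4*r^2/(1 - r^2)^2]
The metric is diagonal, so its eigenvalues are the diagonal entries: 4/(1 - r^2)^2, 4*r^2/(1 - r^2)^2 (at a generic point, where coordinate-dependent entries are positive).
2 positive, 0 negative.
(2, 0) - Riemannian (positive definite)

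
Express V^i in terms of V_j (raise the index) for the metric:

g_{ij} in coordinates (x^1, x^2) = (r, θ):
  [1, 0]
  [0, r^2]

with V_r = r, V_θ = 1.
Inverse metric (diagonal): g^{rr} = 1, g^{θθ} = 1/r^2
V^i = g^{ij} V_j:
V^r = (1)(r) + (0)(1) = r
V^θ = (0)(r) + (1/r^2)(1) = 1/r^2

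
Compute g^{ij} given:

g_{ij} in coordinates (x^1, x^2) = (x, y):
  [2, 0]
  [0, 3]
The metric is diagonal, so g^{ij} is diagonal with entries 1/g_{ii}: diag(1/2, 1/3).
g^{ij}:
  [1/2, 0]
  [0, 1/3]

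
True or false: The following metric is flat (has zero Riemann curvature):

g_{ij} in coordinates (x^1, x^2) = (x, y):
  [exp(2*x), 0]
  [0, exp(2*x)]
Non-zero Christoffel symbols:
Γ^x_{x x} = 1
Γ^x_{y y} = -1
Γ^y_{x y} = 1
Ricci tensor: R_{xx} = 0, R_{xy} = 0, R_{yy} = 0
All R_{ij} vanish; in 2 dimensions the Riemann tensor is fully determined by the Ricci tensor, so R^i_{jkl} = 0: the metric is flat (curvilinear coordinates on flat space).
True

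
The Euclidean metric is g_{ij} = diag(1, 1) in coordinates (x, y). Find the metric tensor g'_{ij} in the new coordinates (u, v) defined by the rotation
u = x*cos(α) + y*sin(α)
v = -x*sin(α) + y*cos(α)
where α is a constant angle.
Invert the transformation: x = u*cos(α) - v*sin(α), y = u*sin(α) + v*cos(α)
g'_{ij} = (∂x^k/∂x'^i)(∂x^l/∂x'^j) g_{kl}; with g_{kl} = δ_{kl} this is Σ_k (∂x^k/∂x'^i)(∂x^k/∂x'^j).
Jacobian: ∂x/∂u = cos(α), ∂x/∂v = -sin(α), ∂y/∂u = sin(α), ∂y/∂v = cos(α)
g'_{uu} = (cos(α))(cos(α)) + (sin(α))(sin(α)) = 1
g'_{uv} = (cos(α))(-sin(α)) + (sin(α))(cos(α)) = 0
g'_{vv} = (-sin(α))(-sin(α)) + (cos(α))(cos(α)) = 1
g'_{ij} = diag(1, 1)
The Euclidean metric is invariant under rotations.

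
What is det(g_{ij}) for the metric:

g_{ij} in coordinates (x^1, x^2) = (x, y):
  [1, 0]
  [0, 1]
For a 2×2 metric: det(g) = g_{11}·g_{22} - g_{12}·g_{21}
= (1)·(1) - (0)·(0)
= 1 - 0
det(g) = 1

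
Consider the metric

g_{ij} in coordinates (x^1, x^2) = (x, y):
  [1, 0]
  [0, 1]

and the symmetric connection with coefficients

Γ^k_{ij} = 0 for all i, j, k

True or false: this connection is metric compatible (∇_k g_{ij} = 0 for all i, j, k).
Using ∇_k g_{ij} = ∂_k g_{ij} - Γ^m_{ki} g_{mj} - Γ^m_{kj} g_{im}:
e.g. ∇_x g_{xy} = (0) - (0) - (0) = 0
Every component ∇_k g_{ij} vanishes: the connection is metric compatible.
True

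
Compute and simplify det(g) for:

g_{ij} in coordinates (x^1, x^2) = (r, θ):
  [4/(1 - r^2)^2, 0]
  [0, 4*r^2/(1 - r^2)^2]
For a 2×2 metric: det(g) = g_{11}·g_{22} - g_{12}·g_{21}
= (4/(1 - r^2)^2)·(4*r^2/(1 - r^2)^2) - (0)·(0)
= 16*r^2/(1 - r^2)^4 - 0
det(g) = 16*r^2/(1 - r^2)^4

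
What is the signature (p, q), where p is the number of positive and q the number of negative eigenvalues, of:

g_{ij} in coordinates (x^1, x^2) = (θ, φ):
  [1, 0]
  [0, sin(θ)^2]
The metric is diagonal, so its eigenvalues are the diagonal entries: 1, sin(θ)^2 (at a generic point, where coordinate-dependent entries are positive).
2 positive, 0 negative.
(2, 0) - Riemannian (positive definite)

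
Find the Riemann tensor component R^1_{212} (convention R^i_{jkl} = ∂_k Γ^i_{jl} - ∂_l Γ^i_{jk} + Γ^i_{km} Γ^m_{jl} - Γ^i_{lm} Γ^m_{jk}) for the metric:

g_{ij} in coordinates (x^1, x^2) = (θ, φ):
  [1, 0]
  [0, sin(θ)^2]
Non-zero Christoffel symbols (Γ^k_{ij} = Γ^k_{ji}):
Γ^θ_{φ φ} = -sin(2*θ)/2
Γ^φ_{θ φ} = 1/tan(θ)
R^θ_{φ θ φ} = ∂_θ Γ^θ_{φ φ} - ∂_φ Γ^θ_{φ θ} + Γ^θ_{θ m} Γ^m_{φ φ} - Γ^θ_{φ m} Γ^m_{φ θ}
  = (-cos(2*θ)) - (0) + (0) - (-cos(θ)^2) = sin(θ)^2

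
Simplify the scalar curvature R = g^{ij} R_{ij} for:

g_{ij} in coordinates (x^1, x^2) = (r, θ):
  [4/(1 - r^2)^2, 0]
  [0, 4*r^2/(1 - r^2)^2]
Non-zero Christoffel symbols (Γ^k_{ij} = Γ^k_{ji}):
Γ^r_{r r} = 2*r/(1 - r^2)
Γ^r_{θ θ} = (r^3 + r)/(r^2 - 1)
Γ^θ_{r θ} = (-r^2 - 1)/(r^3 - r)
Ricci tensor (R_{ij} = R^k_{ikj}): R_{rr} = -4/(r^2 - 1)^2, R_{rθ} = 0, R_{θθ} = -4*r^2/(r^2 - 1)^2
Inverse metric: g^{rr} = (1 - r^2)^2/4, g^{θθ} = (1 - r^2)^2/(4*r^2)
R = g^{ij} R_{ij} = ((1 - r^2)^2/4)(-4/(r^2 - 1)^2) + ((1 - r^2)^2/(4*r^2))(-4*r^2/(r^2 - 1)^2) = -2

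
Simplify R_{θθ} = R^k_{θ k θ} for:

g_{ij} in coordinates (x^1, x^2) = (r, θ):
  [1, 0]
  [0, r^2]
Non-zero Christoffel symbols (Γ^k_{ij} = Γ^k_{ji}):
Γ^r_{θ θ} = -r
Γ^θ_{r θ} = 1/r
R^r_{θ r θ} = ∂_r Γ^r_{θ θ} - ∂_θ Γ^r_{θ r} + Γ^r_{r m} Γ^m_{θ θ} - Γ^r_{θ m} Γ^m_{θ r}
  = (-1) - (0) + (0) - (-1) = 0
R^θ_{θ θ θ} = 0 (a repeated index in an antisymmetric pair)
R_{θθ} = R^r_{θ r θ} + R^θ_{θ θ θ} = (0) + (0) = 0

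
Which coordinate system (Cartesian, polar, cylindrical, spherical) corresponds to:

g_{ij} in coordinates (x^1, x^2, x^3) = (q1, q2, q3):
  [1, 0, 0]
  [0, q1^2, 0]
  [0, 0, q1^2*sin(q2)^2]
The line element ds^2 = dq1^2 + q1^2 dq2^2 + q1^2 sin(q2)^2 dq3^2 is dr^2 + r^2 dθ^2 + r^2 sin(θ)^2 dφ^2 with q1 = r, q2 = θ, q3 = φ.
spherical coordinates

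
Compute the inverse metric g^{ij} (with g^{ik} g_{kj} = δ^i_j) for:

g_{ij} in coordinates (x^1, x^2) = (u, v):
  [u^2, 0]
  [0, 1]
The metric is diagonal, so g^{ij} is diagonal with entries 1/g_{ii}: diag(1/(u^2), 1).
g^{ij}:
  [1/u^2, 0]
  [0, 1]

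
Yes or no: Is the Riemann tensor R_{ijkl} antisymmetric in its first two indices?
R_{ijkl} = -R_{jikl} (follows from metric compatibility).
Yes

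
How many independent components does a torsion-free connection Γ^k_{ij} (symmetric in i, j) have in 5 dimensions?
Γ^k_{ij} has n choices for the upper index and n(n+1)/2 independent symmetric lower index pairs.
Total = 5 × 5×6/2 = 5 × 15 = 75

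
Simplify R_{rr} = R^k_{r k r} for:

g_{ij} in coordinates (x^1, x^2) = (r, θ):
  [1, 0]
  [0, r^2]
Non-zero Christoffel symbols (Γ^k_{ij} = Γ^k_{ji}):
Γ^r_{θ θ} = -r
Γ^θ_{r θ} = 1/r
R^r_{r r r} = 0 (a repeated index in an antisymmetric pair)
R^θ_{r θ r} = ∂_θ Γ^θ_{r r} - ∂_r Γ^θ_{r θ} + Γ^θ_{θ m} Γ^m_{r r} - Γ^θ_{r m} Γ^m_{r θ}
  = (0) - (-1/r^2) + (0) - (1/r^2) = 0
R_{rr} = R^r_{r r r} + R^θ_{r θ r} = (0) + (0) = 0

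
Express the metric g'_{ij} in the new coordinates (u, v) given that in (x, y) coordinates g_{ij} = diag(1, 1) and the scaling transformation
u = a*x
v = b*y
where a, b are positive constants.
Invert the transformation: x = u/a, y = v/b
g'_{ij} = (∂x^k/∂x'^i)(∂x^l/∂x'^j) g_{kl}; with g_{kl} = δ_{kl} this is Σ_k (∂x^k/∂x'^i)(∂x^k/∂x'^j).
Jacobian: ∂x/∂u = 1/a, ∂x/∂v = 0, ∂y/∂u = 0, ∂y/∂v = 1/b
g'_{uu} = (1/a)(1/a) + (0)(0) = 1/a^2
g'_{uv} = (1/a)(0) + (0)(1/b) = 0
g'_{vv} = (0)(0) + (1/b)(1/b) = 1/b^2
g'_{ij} = diag(1/a^2, 1/b^2)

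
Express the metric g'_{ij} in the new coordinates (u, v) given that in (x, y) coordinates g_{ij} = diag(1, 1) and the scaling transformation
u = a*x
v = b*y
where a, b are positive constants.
Invert the transformation: x = u/a, y = v/b
g'_{ij} = (∂x^k/∂x'^i)(∂x^l/∂x'^j) g_{kl}; with g_{kl} = δ_{kl} this is Σ_k (∂x^k/∂x'^i)(∂x^k/∂x'^j).
Jacobian: ∂x/∂u = 1/a, ∂x/∂v = 0, ∂y/∂u = 0, ∂y/∂v = 1/b
g'_{uu} = (1/a)(1/a) + (0)(0) = 1/a^2
g'_{uv} = (1/a)(0) + (0)(1/b) = 0
g'_{vv} = (0)(0) + (1/b)(1/b) = 1/b^2
g'_{ij} = diag(1/a^2, 1/b^2)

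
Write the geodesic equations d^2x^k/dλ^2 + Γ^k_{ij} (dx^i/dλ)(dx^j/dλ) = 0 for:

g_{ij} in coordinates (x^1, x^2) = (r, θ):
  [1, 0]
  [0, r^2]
Geodesic equation: d^2x^k/dλ^2 + Γ^k_{ij} (dx^i/dλ)(dx^j/dλ) = 0.
Non-zero Christoffel symbols:
Γ^r_{θ θ} = -r
Γ^θ_{r θ} = 1/r
Substituting (the symmetric pair Γ^k_{ij}, Γ^k_{ji} combines into a factor 2):
d^2r/dλ^2 - r (dθ/dλ)^2 = 0
d^2θ/dλ^2 + (2/r) (dr/dλ)(dθ/dλ) = 0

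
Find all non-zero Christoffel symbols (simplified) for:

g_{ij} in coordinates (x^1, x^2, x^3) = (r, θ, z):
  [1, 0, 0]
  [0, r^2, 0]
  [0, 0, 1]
Using Γ^k_{ij} = (1/2) g^{km} (∂_i g_{mj} + ∂_j g_{mi} - ∂_m g_{ij}); the metric is diagonal, so only the m = k term contributes.
Non-zero symbols (using the symmetry Γ^k_{ij} = Γ^k_{ji}):
Γ^r_{θ θ} = (1/2) g^{rr} (∂_θ g_{rθ} + ∂_θ g_{rθ} - ∂_r g_{θθ}) = (1/2)(1)((0) + (0) - (2*r)) = -r
Γ^θ_{r θ} = (1/2) g^{θθ} (∂_r g_{θθ} + ∂_θ g_{θr} - ∂_θ g_{rθ}) = (1/2)(1/r^2)((2*r) + (0) - (0)) = 1/r
All other Christoffel symbols are zero.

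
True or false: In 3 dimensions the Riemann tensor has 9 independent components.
n^2(n^2-1)/12 = 9·8/12 = 6 independent components for n = 3.
False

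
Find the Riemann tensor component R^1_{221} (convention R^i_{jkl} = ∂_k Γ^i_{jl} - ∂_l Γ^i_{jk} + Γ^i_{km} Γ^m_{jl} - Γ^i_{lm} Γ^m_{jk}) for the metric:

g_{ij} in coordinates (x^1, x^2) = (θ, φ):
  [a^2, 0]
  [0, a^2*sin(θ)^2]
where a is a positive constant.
Non-zero Christoffel symbols (Γ^k_{ij} = Γ^k_{ji}):
Γ^θ_{φ φ} = -sin(2*θ)/2
Γ^φ_{θ φ} = 1/tan(θ)
R^θ_{φ φ θ} = ∂_φ Γ^θ_{φ θ} - ∂_θ Γ^θ_{φ φ} + Γ^θ_{φ m} Γ^m_{φ θ} - Γ^θ_{θ m} Γ^m_{φ φ}
  = (0) - (-cos(2*θ)) + (-cos(θ)^2) - (0) = -sin(θ)^2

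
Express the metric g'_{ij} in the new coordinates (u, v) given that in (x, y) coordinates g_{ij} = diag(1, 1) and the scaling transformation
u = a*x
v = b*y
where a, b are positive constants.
Invert the transformation: x = u/a, y = v/b
g'_{ij} = (∂x^k/∂x'^i)(∂x^l/∂x'^j) g_{kl}; with g_{kl} = δ_{kl} this is Σ_k (∂x^k/∂x'^i)(∂x^k/∂x'^j).
Jacobian: ∂x/∂u = 1/a, ∂x/∂v = 0, ∂y/∂u = 0, ∂y/∂v = 1/b
g'_{uu} = (1/a)(1/a) + (0)(0) = 1/a^2
g'_{uv} = (1/a)(0) + (0)(1/b) = 0
g'_{vv} = (0)(0) + (1/b)(1/b) = 1/b^2
g'_{ij} = diag(1/a^2, 1/b^2)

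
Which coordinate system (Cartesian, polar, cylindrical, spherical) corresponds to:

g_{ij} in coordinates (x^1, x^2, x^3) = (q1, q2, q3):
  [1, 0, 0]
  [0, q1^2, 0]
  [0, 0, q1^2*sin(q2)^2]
The line element ds^2 = dq1^2 + q1^2 dq2^2 + q1^2 sin(q2)^2 dq3^2 is dr^2 + r^2 dθ^2 + r^2 sin(θ)^2 dφ^2 with q1 = r, q2 = θ, q3 = φ.
spherical coordinates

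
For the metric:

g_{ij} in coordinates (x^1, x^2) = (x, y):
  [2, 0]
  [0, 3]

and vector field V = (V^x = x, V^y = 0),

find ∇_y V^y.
All Christoffel symbols are zero.
∇_y V^y = ∂_y V^y + Γ^y_{y j} V^j
  = (0) + (0)(x) + (0)(0)
  = 0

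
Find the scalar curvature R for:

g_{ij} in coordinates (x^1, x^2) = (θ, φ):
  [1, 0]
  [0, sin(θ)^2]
Non-zero Christoffel symbols (Γ^k_{ij} = Γ^k_{ji}):
Γ^θ_{φ φ} = -sin(2*θ)/2
Γ^φ_{θ φ} = 1/tan(θ)
Ricci tensor (R_{ij} = R^k_{ikj}): R_{θθ} = 1, R_{θφ} = 0, R_{φφ} = sin(θ)^2
Inverse metric: g^{θθ} = 1, g^{φφ} = 1/sin(θ)^2
R = g^{ij} R_{ij} = (1)(1) + (1/sin(θ)^2)(sin(θ)^2) = 2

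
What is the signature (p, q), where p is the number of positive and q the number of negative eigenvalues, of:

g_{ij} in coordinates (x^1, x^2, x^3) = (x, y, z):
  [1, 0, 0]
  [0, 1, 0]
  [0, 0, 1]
The metric is diagonal, so its eigenvalues are the diagonal entries: 1, 1, 1 (at a generic point, where coordinate-dependent entries are positive).
3 positive, 0 negative.
(3, 0) - Riemannian (positive definite)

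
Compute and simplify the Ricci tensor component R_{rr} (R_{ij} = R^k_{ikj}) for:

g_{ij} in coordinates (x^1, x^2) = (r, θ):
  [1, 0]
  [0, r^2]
Non-zero Christoffel symbols (Γ^k_{ij} = Γ^k_{ji}):
Γ^r_{θ θ} = -r
Γ^θ_{r θ} = 1/r
R^r_{r r r} = 0 (a repeated index in an antisymmetric pair)
R^θ_{r θ r} = ∂_θ Γ^θ_{r r} - ∂_r Γ^θ_{r θ} + Γ^θ_{θ m} Γ^m_{r r} - Γ^θ_{r m} Γ^m_{r θ}
  = (0) - (-1/r^2) + (0) - (1/r^2) = 0
R_{rr} = R^r_{r r r} + R^θ_{r θ r} = (0) + (0) = 0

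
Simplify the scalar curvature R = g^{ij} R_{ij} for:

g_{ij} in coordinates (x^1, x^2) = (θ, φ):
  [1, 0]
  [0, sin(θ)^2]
Non-zero Christoffel symbols (Γ^k_{ij} = Γ^k_{ji}):
Γ^θ_{φ φ} = -sin(2*θ)/2
Γ^φ_{θ φ} = 1/tan(θ)
Ricci tensor (R_{ij} = R^k_{ikj}): R_{θθ} = 1, R_{θφ} = 0, R_{φφ} = sin(θ)^2
Inverse metric: g^{θθ} = 1, g^{φφ} = 1/sin(θ)^2
R = g^{ij} R_{ij} = (1)(1) + (1/sin(θ)^2)(sin(θ)^2) = 2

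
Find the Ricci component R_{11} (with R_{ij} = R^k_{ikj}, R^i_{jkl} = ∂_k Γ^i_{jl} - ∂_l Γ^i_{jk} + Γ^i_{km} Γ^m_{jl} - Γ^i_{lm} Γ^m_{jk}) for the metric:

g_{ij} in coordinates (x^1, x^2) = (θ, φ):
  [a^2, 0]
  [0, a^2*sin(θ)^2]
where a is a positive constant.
Non-zero Christoffel symbols (Γ^k_{ij} = Γ^k_{ji}):
Γ^θ_{φ φ} = -sin(2*θ)/2
Γ^φ_{θ φ} = 1/tan(θ)
R^θ_{θ θ θ} = 0 (a repeated index in an antisymmetric pair)
R^φ_{θ φ θ} = ∂_φ Γ^φ_{θ θ} - ∂_θ Γ^φ_{θ φ} + Γ^φ_{φ m} Γ^m_{θ θ} - Γ^φ_{θ m} Γ^m_{θ φ}
  = (0) - (-1/sin(θ)^2) + (0) - (1/tan(θ)^2) = 1
R_{θθ} = R^θ_{θ θ θ} + R^φ_{θ φ θ} = (0) + (1) = 1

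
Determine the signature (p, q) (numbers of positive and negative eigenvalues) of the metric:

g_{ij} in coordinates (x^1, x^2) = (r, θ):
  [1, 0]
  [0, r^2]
The metric is diagonal, so its eigenvalues are the diagonal entries: 1, r^2 (at a generic point, where coordinate-dependent entries are positive).
2 positive, 0 negative.
(2, 0) - Riemannian (positive definite)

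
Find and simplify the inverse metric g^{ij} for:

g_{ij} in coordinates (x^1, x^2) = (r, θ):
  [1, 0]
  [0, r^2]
The metric is diagonal, so g^{ij} is diagonal with entries 1/g_{ii}: diag(1, 1/(r^2)).
g^{ij}:
  [1, 0]
  [0, 1/r^2]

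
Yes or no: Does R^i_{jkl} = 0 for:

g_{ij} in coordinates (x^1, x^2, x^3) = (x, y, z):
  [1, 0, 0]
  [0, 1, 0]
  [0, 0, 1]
All metric components are constant, so every Christoffel symbol vanishes and R^i_{jkl} = 0.
Yes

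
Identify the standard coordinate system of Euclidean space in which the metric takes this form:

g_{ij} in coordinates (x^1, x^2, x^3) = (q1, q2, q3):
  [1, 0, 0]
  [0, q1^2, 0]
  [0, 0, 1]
The line element ds^2 = dq1^2 + q1^2 dq2^2 + dq3^2 is dr^2 + r^2 dθ^2 + dz^2 with q1 = r, q2 = θ, q3 = z.
cylindrical coordinates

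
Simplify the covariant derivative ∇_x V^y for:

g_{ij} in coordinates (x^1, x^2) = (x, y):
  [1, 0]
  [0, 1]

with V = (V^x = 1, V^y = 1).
All Christoffel symbols are zero.
∇_x V^y = ∂_x V^y + Γ^y_{x j} V^j
  = (0) + (0)(1) + (0)(1)
  = 0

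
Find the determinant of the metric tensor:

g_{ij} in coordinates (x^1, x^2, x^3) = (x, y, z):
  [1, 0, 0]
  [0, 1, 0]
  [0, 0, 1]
Diagonal metric: det(g) = g_{11}·g_{22}·g_{33}
= (1)·(1)·(1)
det(g) = 1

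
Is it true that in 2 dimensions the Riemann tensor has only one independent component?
The number of independent components is n^2(n^2-1)/12 = 4·3/12 = 1 for n = 2 (e.g. R_{1212}).
Yes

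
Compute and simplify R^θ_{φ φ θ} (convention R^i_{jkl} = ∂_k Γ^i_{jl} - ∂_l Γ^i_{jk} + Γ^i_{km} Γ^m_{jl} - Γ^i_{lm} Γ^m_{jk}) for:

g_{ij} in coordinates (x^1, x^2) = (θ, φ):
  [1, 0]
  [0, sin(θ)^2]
Non-zero Christoffel symbols (Γ^k_{ij} = Γ^k_{ji}):
Γ^θ_{φ φ} = -sin(2*θ)/2
Γ^φ_{θ φ} = 1/tan(θ)
R^θ_{φ φ θ} = ∂_φ Γ^θ_{φ θ} - ∂_θ Γ^θ_{φ φ} + Γ^θ_{φ m} Γ^m_{φ θ} - Γ^θ_{θ m} Γ^m_{φ φ}
  = (0) - (-cos(2*θ)) + (-cos(θ)^2) - (0) = -sin(θ)^2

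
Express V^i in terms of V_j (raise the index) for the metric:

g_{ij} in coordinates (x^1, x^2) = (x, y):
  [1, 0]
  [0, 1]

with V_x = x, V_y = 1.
Inverse metric (diagonal): g^{xx} = 1, g^{yy} = 1
V^i = g^{ij} V_j:
V^x = (1)(x) + (0)(1) = x
V^y = (0)(x) + (1)(1) = 1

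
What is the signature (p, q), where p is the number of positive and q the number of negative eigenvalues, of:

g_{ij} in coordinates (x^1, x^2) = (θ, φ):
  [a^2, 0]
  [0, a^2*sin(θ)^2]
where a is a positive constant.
The metric is diagonal, so its eigenvalues are the diagonal entries: a^2, a^2*sin(θ)^2 (at a generic point, where coordinate-dependent entries are positive).
2 positive, 0 negative.
(2, 0) - Riemannian (positive definite)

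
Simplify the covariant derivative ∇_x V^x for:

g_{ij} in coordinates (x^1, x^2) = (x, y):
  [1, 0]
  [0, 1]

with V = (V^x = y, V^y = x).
All Christoffel symbols are zero.
∇_x V^x = ∂_x V^x + Γ^x_{x j} V^j
  = (0) + (0)(y) + (0)(x)
  = 0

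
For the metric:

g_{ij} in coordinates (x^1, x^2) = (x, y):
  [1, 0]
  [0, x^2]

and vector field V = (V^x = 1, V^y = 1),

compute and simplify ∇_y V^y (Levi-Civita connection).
Non-zero Christoffel symbols:
Γ^x_{y y} = -x
Γ^y_{x y} = 1/x
∇_y V^y = ∂_y V^y + Γ^y_{y j} V^j
  = (0) + (1/x)(1) + (0)(1)
  = 1/x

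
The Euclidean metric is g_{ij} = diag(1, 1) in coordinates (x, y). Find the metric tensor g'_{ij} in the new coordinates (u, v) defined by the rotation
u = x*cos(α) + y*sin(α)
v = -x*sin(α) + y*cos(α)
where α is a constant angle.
Invert the transformation: x = u*cos(α) - v*sin(α), y = u*sin(α) + v*cos(α)
g'_{ij} = (∂x^k/∂x'^i)(∂x^l/∂x'^j) g_{kl}; with g_{kl} = δ_{kl} this is Σ_k (∂x^k/∂x'^i)(∂x^k/∂x'^j).
Jacobian: ∂x/∂u = cos(α), ∂x/∂v = -sin(α), ∂y/∂u = sin(α), ∂y/∂v = cos(α)
g'_{uu} = (cos(α))(cos(α)) + (sin(α))(sin(α)) = 1
g'_{uv} = (cos(α))(-sin(α)) + (sin(α))(cos(α)) = 0
g'_{vv} = (-sin(α))(-sin(α)) + (cos(α))(cos(α)) = 1
g'_{ij} = diag(1, 1)
The Euclidean metric is invariant under rotations.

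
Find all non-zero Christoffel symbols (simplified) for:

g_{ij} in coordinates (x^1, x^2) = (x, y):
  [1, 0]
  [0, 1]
Using Γ^k_{ij} = (1/2) g^{km} (∂_i g_{mj} + ∂_j g_{mi} - ∂_m g_{ij}); the metric is diagonal, so only the m = k term contributes.
Every metric component is constant, so all ∂_m g_{ij} = 0 and every Christoffel symbol vanishes.
All Christoffel symbols are zero.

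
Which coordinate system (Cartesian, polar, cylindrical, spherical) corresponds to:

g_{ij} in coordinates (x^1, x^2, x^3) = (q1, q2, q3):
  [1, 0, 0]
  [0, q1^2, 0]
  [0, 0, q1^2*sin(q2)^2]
The line element ds^2 = dq1^2 + q1^2 dq2^2 + q1^2 sin(q2)^2 dq3^2 is dr^2 + r^2 dθ^2 + r^2 sin(θ)^2 dφ^2 with q1 = r, q2 = θ, q3 = φ.
spherical coordinates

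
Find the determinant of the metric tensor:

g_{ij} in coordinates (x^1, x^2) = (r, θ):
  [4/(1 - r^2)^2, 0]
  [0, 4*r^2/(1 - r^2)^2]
For a 2×2 metric: det(g) = g_{11}·g_{22} - g_{12}·g_{21}
= (4/(1 - r^2)^2)·(4*r^2/(1 - r^2)^2) - (0)·(0)
= 16*r^2/(1 - r^2)^4 - 0
det(g) = 16*r^2/(1 - r^2)^4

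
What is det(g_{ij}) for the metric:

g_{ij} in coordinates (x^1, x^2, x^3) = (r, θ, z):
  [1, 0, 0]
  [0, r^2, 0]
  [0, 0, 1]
Diagonal metric: det(g) = g_{11}·g_{22}·g_{33}
= (1)·(r^2)·(1)
det(g) = r^2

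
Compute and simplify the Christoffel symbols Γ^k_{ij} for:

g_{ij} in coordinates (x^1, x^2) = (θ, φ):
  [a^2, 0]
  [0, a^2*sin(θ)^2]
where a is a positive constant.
Using Γ^k_{ij} = (1/2) g^{km} (∂_i g_{mj} + ∂_j g_{mi} - ∂_m g_{ij}); the metric is diagonal, so only the m = k term contributes.
Non-zero symbols (using the symmetry Γ^k_{ij} = Γ^k_{ji}):
Γ^θ_{φ φ} = (1/2) g^{θθ} (∂_φ g_{θφ} + ∂_φ g_{θφ} - ∂_θ g_{φφ}) = (1/2)(1/a^2)((0) + (0) - (a^2*sin(2*θ))) = -sin(2*θ)/2
Γ^φ_{θ φ} = (1/2) g^{φφ} (∂_θ g_{φφ} + ∂_φ g_{φθ} - ∂_φ g_{θφ}) = (1/2)(1/(a^2*sin(θ)^2))((a^2*sin(2*θ)) + (0) - (0)) = 1/tan(θ)
All other Christoffel symbols are zero.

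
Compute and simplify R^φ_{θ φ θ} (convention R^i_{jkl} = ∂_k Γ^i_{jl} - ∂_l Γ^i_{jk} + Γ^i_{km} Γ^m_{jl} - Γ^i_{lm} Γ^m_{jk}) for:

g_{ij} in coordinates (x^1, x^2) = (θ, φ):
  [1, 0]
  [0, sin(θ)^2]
Non-zero Christoffel symbols (Γ^k_{ij} = Γ^k_{ji}):
Γ^θ_{φ φ} = -sin(2*θ)/2
Γ^φ_{θ φ} = 1/tan(θ)
R^φ_{θ φ θ} = ∂_φ Γ^φ_{θ θ} - ∂_θ Γ^φ_{θ φ} + Γ^φ_{φ m} Γ^m_{θ θ} - Γ^φ_{θ m} Γ^m_{θ φ}
  = (0) - (-1/sin(θ)^2) + (0) - (1/tan(θ)^2) = 1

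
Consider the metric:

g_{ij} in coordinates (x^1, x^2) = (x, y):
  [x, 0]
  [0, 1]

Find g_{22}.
With x^1 = x, x^2 = y, g_{22} = g_{yy} is the row-2, column-2 entry of the matrix.
g_{22} = 1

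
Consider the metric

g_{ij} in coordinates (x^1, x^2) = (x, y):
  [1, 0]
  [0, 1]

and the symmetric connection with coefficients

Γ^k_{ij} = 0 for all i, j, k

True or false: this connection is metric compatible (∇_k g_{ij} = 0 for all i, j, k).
Using ∇_k g_{ij} = ∂_k g_{ij} - Γ^m_{ki} g_{mj} - Γ^m_{kj} g_{im}:
e.g. ∇_y g_{yy} = (0) - (0) - (0) = 0
Every component ∇_k g_{ij} vanishes: the connection is metric compatible.
True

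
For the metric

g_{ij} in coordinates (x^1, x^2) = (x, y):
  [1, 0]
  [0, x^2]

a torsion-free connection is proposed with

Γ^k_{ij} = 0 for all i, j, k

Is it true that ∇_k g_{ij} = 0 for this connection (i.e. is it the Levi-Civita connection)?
Using ∇_k g_{ij} = ∂_k g_{ij} - Γ^m_{ki} g_{mj} - Γ^m_{kj} g_{im}:
∇_x g_{yy} = (2*x) - (0) - (0) = 2*x ≠ 0
So the connection is not metric compatible (it is not the Levi-Civita connection).
No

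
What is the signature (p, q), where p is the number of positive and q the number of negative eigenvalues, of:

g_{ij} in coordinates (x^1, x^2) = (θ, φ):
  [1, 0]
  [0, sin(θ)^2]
The metric is diagonal, so its eigenvalues are the diagonal entries: 1, sin(θ)^2 (at a generic point, where coordinate-dependent entries are positive).
2 positive, 0 negative.
(2, 0) - Riemannian (positive definite)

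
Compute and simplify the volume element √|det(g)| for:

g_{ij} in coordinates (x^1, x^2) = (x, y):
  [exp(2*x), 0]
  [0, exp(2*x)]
det(g) = exp(4*x)
√|det(g)| = exp(2*x)
Volume element: dV = exp(2*x) dx dy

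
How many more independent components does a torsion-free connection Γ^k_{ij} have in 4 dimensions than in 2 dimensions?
Independent components in n dimensions: n × n(n+1)/2 = n^2(n+1)/2.
4D: 4 × 10 = 40
2D: 2 × 3 = 6
Difference = 40 - 6 = 34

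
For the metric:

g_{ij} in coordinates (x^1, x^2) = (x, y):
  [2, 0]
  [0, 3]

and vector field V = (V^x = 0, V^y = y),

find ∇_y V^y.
All Christoffel symbols are zero.
∇_y V^y = ∂_y V^y + Γ^y_{y j} V^j
  = (1) + (0)(0) + (0)(y)
  = 1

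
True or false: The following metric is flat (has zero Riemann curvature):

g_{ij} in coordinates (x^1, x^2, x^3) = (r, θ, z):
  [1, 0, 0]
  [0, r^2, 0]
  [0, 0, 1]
Non-zero Christoffel symbols:
Γ^r_{θ θ} = -r
Γ^θ_{r θ} = 1/r
Ricci tensor: R_{rr} = 0, R_{rθ} = 0, R_{rz} = 0, R_{θθ} = 0, R_{θz} = 0, R_{zz} = 0
All R_{ij} vanish; in 3 dimensions the Riemann tensor is fully determined by the Ricci tensor, so R^i_{jkl} = 0: the metric is flat (curvilinear coordinates on flat space).
True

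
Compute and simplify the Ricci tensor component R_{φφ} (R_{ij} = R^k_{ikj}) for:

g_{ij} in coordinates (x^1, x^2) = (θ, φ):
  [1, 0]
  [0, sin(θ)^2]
Non-zero Christoffel symbols (Γ^k_{ij} = Γ^k_{ji}):
Γ^θ_{φ φ} = -sin(2*θ)/2
Γ^φ_{θ φ} = 1/tan(θ)
R^θ_{φ θ φ} = ∂_θ Γ^θ_{φ φ} - ∂_φ Γ^θ_{φ θ} + Γ^θ_{θ m} Γ^m_{φ φ} - Γ^θ_{φ m} Γ^m_{φ θ}
  = (-cos(2*θ)) - (0) + (0) - (-cos(θ)^2) = sin(θ)^2
R^φ_{φ φ φ} = 0 (a repeated index in an antisymmetric pair)
R_{φφ} = R^θ_{φ θ φ} + R^φ_{φ φ φ} = (sin(θ)^2) + (0) = sin(θ)^2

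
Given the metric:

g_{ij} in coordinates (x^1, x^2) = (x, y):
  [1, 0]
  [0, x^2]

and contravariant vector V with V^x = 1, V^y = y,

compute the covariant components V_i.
V_i = g_{ij} V^j:
V_x = (1)(1) + (0)(y) = 1
V_y = (0)(1) + (x^2)(y) = x^2*y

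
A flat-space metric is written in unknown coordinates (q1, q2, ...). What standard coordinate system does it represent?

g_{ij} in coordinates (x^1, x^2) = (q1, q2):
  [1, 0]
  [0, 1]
All components are constant and the metric is the identity, i.e. orthonormal rectilinear coordinates.
Cartesian (2D) coordinates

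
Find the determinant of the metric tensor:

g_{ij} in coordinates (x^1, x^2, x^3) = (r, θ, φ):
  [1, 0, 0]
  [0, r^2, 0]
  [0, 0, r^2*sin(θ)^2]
Diagonal metric: det(g) = g_{11}·g_{22}·g_{33}
= (1)·(r^2)·(r^2*sin(θ)^2)
det(g) = r^4*sin(θ)^2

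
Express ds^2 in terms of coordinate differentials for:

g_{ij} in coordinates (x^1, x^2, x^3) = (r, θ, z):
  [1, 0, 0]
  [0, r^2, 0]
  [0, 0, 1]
ds^2 = g_{ij} dx^i dx^j; only the non-zero components contribute.
ds^2 = dr^2 + r^2 dθ^2 + dz^2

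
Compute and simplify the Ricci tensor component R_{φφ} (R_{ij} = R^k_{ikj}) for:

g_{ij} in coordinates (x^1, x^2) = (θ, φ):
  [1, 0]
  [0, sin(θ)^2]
Non-zero Christoffel symbols (Γ^k_{ij} = Γ^k_{ji}):
Γ^θ_{φ φ} = -sin(2*θ)/2
Γ^φ_{θ φ} = 1/tan(θ)
R^θ_{φ θ φ} = ∂_θ Γ^θ_{φ φ} - ∂_φ Γ^θ_{φ θ} + Γ^θ_{θ m} Γ^m_{φ φ} - Γ^θ_{φ m} Γ^m_{φ θ}
  = (-cos(2*θ)) - (0) + (0) - (-cos(θ)^2) = sin(θ)^2
R^φ_{φ φ φ} = 0 (a repeated index in an antisymmetric pair)
R_{φφ} = R^θ_{φ θ φ} + R^φ_{φ φ φ} = (sin(θ)^2) + (0) = sin(θ)^2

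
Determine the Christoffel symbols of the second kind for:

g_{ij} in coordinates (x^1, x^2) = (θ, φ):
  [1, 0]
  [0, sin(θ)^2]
Using Γ^k_{ij} = (1/2) g^{km} (∂_i g_{mj} + ∂_j g_{mi} - ∂_m g_{ij}); the metric is diagonal, so only the m = k term contributes.
Non-zero symbols (using the symmetry Γ^k_{ij} = Γ^k_{ji}):
Γ^θ_{φ φ} = (1/2) g^{θθ} (∂_φ g_{θφ} + ∂_φ g_{θφ} - ∂_θ g_{φφ}) = (1/2)(1)((0) + (0) - (sin(2*θ))) = -sin(2*θ)/2
Γ^φ_{θ φ} = (1/2) g^{φφ} (∂_θ g_{φφ} + ∂_φ g_{φθ} - ∂_φ g_{θφ}) = (1/2)(1/sin(θ)^2)((sin(2*θ)) + (0) - (0)) = 1/tan(θ)
All other Christoffel symbols are zero.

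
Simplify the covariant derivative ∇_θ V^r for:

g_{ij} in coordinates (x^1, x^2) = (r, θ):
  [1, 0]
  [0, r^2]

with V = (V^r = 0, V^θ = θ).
Non-zero Christoffel symbols:
Γ^r_{θ θ} = -r
Γ^θ_{r θ} = 1/r
∇_θ V^r = ∂_θ V^r + Γ^r_{θ j} V^j
  = (0) + (0)(0) + (-r)(θ)
  = -r*θ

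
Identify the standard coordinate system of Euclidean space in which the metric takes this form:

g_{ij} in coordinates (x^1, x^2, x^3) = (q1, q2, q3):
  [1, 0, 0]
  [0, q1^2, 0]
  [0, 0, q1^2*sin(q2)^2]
The line element ds^2 = dq1^2 + q1^2 dq2^2 + q1^2 sin(q2)^2 dq3^2 is dr^2 + r^2 dθ^2 + r^2 sin(θ)^2 dφ^2 with q1 = r, q2 = θ, q3 = φ.
spherical coordinates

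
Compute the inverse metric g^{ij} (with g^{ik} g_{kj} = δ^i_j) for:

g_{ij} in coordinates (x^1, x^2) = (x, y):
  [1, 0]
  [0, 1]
The metric is diagonal, so g^{ij} is diagonal with entries 1/g_{ii}: diag(1, 1).
g^{ij}:
  [1, 0]
  [0, 1]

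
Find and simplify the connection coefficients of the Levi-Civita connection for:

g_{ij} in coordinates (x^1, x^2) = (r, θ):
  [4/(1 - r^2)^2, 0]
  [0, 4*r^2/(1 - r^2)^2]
Using Γ^k_{ij} = (1/2) g^{km} (∂_i g_{mj} + ∂_j g_{mi} - ∂_m g_{ij}); the metric is diagonal, so only the m = k term contributes.
Non-zero symbols (using the symmetry Γ^k_{ij} = Γ^k_{ji}):
Γ^r_{r r} = (1/2) g^{rr} (∂_r g_{rr} + ∂_r g_{rr} - ∂_r g_{rr}) = (1/2)((1 - r^2)^2/4)((16*r/(1 - r^2)^3) + (16*r/(1 - r^2)^3) - (16*r/(1 - r^2)^3)) = 2*r/(1 - r^2)
Γ^r_{θ θ} = (1/2) g^{rr} (∂_θ g_{rθ} + ∂_θ g_{rθ} - ∂_r g_{θθ}) = (1/2)((1 - r^2)^2/4)((0) + (0) - (-8*(r^3 + r)/(r^2 - 1)^3)) = (r^3 + r)/(r^2 - 1)
Γ^θ_{r θ} = (1/2) g^{θθ} (∂_r g_{θθ} + ∂_θ g_{θr} - ∂_θ g_{rθ}) = (1/2)((1 - r^2)^2/(4*r^2))((-8*(r^3 + r)/(r^2 - 1)^3) + (0) - (0)) = (-r^2 - 1)/(r^3 - r)
All other Christoffel symbols are zero.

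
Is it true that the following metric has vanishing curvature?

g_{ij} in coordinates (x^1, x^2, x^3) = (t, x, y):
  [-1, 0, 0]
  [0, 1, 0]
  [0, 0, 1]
All metric components are constant, so every Christoffel symbol vanishes and R^i_{jkl} = 0.
Yes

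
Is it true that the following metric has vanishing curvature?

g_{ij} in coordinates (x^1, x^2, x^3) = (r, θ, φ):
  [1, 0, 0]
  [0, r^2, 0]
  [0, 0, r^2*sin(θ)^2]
Non-zero Christoffel symbols:
Γ^r_{θ θ} = -r
Γ^r_{φ φ} = -r*sin(θ)^2
Γ^θ_{r θ} = 1/r
Γ^θ_{φ φ} = -sin(2*θ)/2
Γ^φ_{r φ} = 1/r
Γ^φ_{θ φ} = 1/tan(θ)
Ricci tensor: R_{rr} = 0, R_{rθ} = 0, R_{rφ} = 0, R_{θθ} = 0, R_{θφ} = 0, R_{φφ} = 0
All R_{ij} vanish; in 3 dimensions the Riemann tensor is fully determined by the Ricci tensor, so R^i_{jkl} = 0: the metric is flat (curvilinear coordinates on flat space).
Yes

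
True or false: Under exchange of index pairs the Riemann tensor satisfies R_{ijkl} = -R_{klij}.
The pair-exchange symmetry has a plus sign: R_{ijkl} = +R_{klij}.
False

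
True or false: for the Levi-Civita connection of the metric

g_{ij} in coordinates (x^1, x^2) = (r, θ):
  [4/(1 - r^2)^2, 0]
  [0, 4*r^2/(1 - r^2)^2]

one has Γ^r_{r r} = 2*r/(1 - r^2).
Γ^r_{r r} = (1/2) g^{rr} (∂_r g_{rr} + ∂_r g_{rr} - ∂_r g_{rr}) = (1/2)((1 - r^2)^2/4)((16*r/(1 - r^2)^3) + (16*r/(1 - r^2)^3) - (16*r/(1 - r^2)^3)) = 2*r/(1 - r^2)
This equals the proposed value 2*r/(1 - r^2).
True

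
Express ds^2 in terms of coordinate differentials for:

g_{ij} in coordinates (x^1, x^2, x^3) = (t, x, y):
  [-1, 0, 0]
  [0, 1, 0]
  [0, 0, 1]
ds^2 = g_{ij} dx^i dx^j; only the non-zero components contribute.
ds^2 = -dt^2 + dx^2 + dy^2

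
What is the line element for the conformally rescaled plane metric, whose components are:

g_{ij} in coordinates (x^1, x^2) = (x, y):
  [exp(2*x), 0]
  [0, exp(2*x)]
ds^2 = g_{ij} dx^i dx^j; only the non-zero components contribute.
ds^2 = exp(2*x) dx^2 + exp(2*x) dy^2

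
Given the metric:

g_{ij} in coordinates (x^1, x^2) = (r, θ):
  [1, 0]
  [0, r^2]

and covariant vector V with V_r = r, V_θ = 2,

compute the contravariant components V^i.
Inverse metric (diagonal): g^{rr} = 1, g^{θθ} = 1/r^2
V^i = g^{ij} V_j:
V^r = (1)(r) + (0)(2) = r
V^θ = (0)(r) + (1/r^2)(2) = 2/r^2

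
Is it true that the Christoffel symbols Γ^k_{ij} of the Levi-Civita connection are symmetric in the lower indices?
The Levi-Civita connection is torsion-free, which is exactly Γ^k_{ij} = Γ^k_{ji}.
Yes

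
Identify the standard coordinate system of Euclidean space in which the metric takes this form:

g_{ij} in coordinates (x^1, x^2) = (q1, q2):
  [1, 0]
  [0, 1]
All components are constant and the metric is the identity, i.e. orthonormal rectilinear coordinates.
Cartesian (2D) coordinates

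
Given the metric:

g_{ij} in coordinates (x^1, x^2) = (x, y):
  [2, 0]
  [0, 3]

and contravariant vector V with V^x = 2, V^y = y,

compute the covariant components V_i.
V_i = g_{ij} V^j:
V_x = (2)(2) + (0)(y) = 4
V_y = (0)(2) + (3)(y) = 3*y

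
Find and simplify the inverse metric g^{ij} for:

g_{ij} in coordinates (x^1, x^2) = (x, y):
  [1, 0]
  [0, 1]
The metric is diagonal, so g^{ij} is diagonal with entries 1/g_{ii}: diag(1, 1).
g^{ij}:
  [1, 0]
  [0, 1]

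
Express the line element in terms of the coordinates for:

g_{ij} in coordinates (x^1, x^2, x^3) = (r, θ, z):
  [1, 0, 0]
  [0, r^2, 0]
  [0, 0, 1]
ds^2 = g_{ij} dx^i dx^j; only the non-zero components contribute.
ds^2 = dr^2 + r^2 dθ^2 + dz^2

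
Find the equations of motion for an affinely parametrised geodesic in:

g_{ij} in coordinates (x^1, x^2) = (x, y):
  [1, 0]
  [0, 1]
Geodesic equation: d^2x^k/dλ^2 + Γ^k_{ij} (dx^i/dλ)(dx^j/dλ) = 0.
All Christoffel symbols vanish, so the geodesics are straight lines:
d^2x/dλ^2 = 0
d^2y/dλ^2 = 0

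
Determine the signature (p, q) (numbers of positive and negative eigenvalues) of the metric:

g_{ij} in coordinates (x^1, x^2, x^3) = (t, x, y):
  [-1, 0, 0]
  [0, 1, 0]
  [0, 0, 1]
The metric is diagonal, so its eigenvalues are the diagonal entries: -1, 1, 1 (at a generic point, where coordinate-dependent entries are positive).
2 positive, 1 negative.
(2, 1) - Lorentzian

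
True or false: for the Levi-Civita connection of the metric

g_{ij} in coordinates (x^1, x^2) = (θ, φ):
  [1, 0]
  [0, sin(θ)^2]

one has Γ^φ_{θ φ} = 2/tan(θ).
Γ^φ_{θ φ} = (1/2) g^{φφ} (∂_θ g_{φφ} + ∂_φ g_{φθ} - ∂_φ g_{θφ}) = (1/2)(1/sin(θ)^2)((sin(2*θ)) + (0) - (0)) = 1/tan(θ)
This differs from the proposed value 2/tan(θ).
False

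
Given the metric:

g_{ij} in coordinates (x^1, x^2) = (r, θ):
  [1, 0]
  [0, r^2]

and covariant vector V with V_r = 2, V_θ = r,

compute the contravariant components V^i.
Inverse metric (diagonal): g^{rr} = 1, g^{θθ} = 1/r^2
V^i = g^{ij} V_j:
V^r = (1)(2) + (0)(r) = 2
V^θ = (0)(2) + (1/r^2)(r) = 1/r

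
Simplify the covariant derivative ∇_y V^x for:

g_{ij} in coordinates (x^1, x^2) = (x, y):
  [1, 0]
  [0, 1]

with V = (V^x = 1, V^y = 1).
All Christoffel symbols are zero.
∇_y V^x = ∂_y V^x + Γ^x_{y j} V^j
  = (0) + (0)(1) + (0)(1)
  = 0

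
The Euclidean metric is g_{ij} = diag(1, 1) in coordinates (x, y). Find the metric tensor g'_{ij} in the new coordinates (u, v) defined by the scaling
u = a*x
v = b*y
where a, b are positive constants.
Invert the transformation: x = u/a, y = v/b
g'_{ij} = (∂x^k/∂x'^i)(∂x^l/∂x'^j) g_{kl}; with g_{kl} = δ_{kl} this is Σ_k (∂x^k/∂x'^i)(∂x^k/∂x'^j).
Jacobian: ∂x/∂u = 1/a, ∂x/∂v = 0, ∂y/∂u = 0, ∂y/∂v = 1/b
g'_{uu} = (1/a)(1/a) + (0)(0) = 1/a^2
g'_{uv} = (1/a)(0) + (0)(1/b) = 0
g'_{vv} = (0)(0) + (1/b)(1/b) = 1/b^2
g'_{ij} = diag(1/a^2, 1/b^2)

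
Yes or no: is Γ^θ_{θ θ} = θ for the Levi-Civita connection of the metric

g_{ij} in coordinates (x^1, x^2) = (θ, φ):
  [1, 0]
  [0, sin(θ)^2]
Γ^θ_{θ θ} = (1/2) g^{θθ} (∂_θ g_{θθ} + ∂_θ g_{θθ} - ∂_θ g_{θθ}) = (1/2)(1)((0) + (0) - (0)) = 0
This differs from the proposed value θ.
No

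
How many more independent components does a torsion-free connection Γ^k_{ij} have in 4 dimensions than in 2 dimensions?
Independent components in n dimensions: n × n(n+1)/2 = n^2(n+1)/2.
4D: 4 × 10 = 40
2D: 2 × 3 = 6
Difference = 40 - 6 = 34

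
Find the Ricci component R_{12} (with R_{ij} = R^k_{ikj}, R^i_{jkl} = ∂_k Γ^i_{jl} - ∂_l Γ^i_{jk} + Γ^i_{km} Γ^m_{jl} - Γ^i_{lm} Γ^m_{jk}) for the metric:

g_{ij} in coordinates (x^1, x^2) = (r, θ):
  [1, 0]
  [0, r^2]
Non-zero Christoffel symbols (Γ^k_{ij} = Γ^k_{ji}):
Γ^r_{θ θ} = -r
Γ^θ_{r θ} = 1/r
R^r_{r r θ} = 0 (a repeated index in an antisymmetric pair)
R^θ_{r θ θ} = 0 (a repeated index in an antisymmetric pair)
R_{rθ} = R^r_{r r θ} + R^θ_{r θ θ} = (0) + (0) = 0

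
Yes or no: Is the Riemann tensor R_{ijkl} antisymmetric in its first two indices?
R_{ijkl} = -R_{jikl} (follows from metric compatibility).
Yes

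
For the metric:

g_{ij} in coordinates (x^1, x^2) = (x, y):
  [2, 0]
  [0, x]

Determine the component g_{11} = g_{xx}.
With x^1 = x, x^2 = y, g_{11} = g_{xx} is the row-1, column-1 entry of the matrix.
g_{11} = 2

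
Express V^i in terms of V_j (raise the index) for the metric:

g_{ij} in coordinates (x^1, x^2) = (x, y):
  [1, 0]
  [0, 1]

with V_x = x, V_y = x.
Inverse metric (diagonal): g^{xx} = 1, g^{yy} = 1
V^i = g^{ij} V_j:
V^x = (1)(x) + (0)(x) = x
V^y = (0)(x) + (1)(x) = x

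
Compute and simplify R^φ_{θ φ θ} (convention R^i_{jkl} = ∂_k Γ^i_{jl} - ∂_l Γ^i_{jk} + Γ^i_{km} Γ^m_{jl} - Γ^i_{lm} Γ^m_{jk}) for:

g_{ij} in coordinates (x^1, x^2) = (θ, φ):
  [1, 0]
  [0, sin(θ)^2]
Non-zero Christoffel symbols (Γ^k_{ij} = Γ^k_{ji}):
Γ^θ_{φ φ} = -sin(2*θ)/2
Γ^φ_{θ φ} = 1/tan(θ)
R^φ_{θ φ θ} = ∂_φ Γ^φ_{θ θ} - ∂_θ Γ^φ_{θ φ} + Γ^φ_{φ m} Γ^m_{θ θ} - Γ^φ_{θ m} Γ^m_{θ φ}
  = (0) - (-1/sin(θ)^2) + (0) - (1/tan(θ)^2) = 1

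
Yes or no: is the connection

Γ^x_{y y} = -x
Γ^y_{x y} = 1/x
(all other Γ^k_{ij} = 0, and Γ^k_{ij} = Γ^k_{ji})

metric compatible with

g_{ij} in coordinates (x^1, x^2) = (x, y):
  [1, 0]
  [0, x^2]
Using ∇_k g_{ij} = ∂_k g_{ij} - Γ^m_{ki} g_{mj} - Γ^m_{kj} g_{im}:
e.g. ∇_x g_{yy} = (2*x) - (x) - (x) = 0
Every component ∇_k g_{ij} vanishes: the connection is metric compatible.
Yes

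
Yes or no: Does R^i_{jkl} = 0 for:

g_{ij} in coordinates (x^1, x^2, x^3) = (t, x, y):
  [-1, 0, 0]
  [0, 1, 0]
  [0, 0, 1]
All metric components are constant, so every Christoffel symbol vanishes and R^i_{jkl} = 0.
Yes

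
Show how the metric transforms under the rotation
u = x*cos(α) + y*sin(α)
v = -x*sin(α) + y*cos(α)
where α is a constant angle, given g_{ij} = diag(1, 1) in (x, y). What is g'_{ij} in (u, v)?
Invert the transformation: x = u*cos(α) - v*sin(α), y = u*sin(α) + v*cos(α)
g'_{ij} = (∂x^k/∂x'^i)(∂x^l/∂x'^j) g_{kl}; with g_{kl} = δ_{kl} this is Σ_k (∂x^k/∂x'^i)(∂x^k/∂x'^j).
Jacobian: ∂x/∂u = cos(α), ∂x/∂v = -sin(α), ∂y/∂u = sin(α), ∂y/∂v = cos(α)
g'_{uu} = (cos(α))(cos(α)) + (sin(α))(sin(α)) = 1
g'_{uv} = (cos(α))(-sin(α)) + (sin(α))(cos(α)) = 0
g'_{vv} = (-sin(α))(-sin(α)) + (cos(α))(cos(α)) = 1
g'_{ij} = diag(1, 1)
The Euclidean metric is invariant under rotations.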